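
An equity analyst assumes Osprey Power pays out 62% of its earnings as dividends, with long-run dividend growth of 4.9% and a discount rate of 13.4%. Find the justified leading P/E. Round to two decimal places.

7.29

Justified leading P/E = b/(r−g) = 0.62/(0.134−0.049) = 7.2941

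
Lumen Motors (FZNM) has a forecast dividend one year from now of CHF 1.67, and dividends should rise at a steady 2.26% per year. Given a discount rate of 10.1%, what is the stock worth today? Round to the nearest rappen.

Gordon growth model: P₀ = D₁/(r − g), with D₁ = 1.67 given directly.
P₀ = 1.6700 / (0.101 − 0.0226) = 1.6700 / 0.0784 = 21.3010

CHF 21.30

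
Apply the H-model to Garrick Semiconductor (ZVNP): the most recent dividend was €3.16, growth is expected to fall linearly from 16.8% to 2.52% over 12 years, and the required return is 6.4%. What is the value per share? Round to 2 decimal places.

H-model: P₀ = D₀[(1+g_L) + H(g_S−g_L)]/(r−g_L), with H = 12/2 = 6.
P₀ = 3.16 × [(1+0.0252) + 6×(0.168−0.0252)] / (0.064−0.0252)
   = 3.16 × 1.8820 / 0.0388 = 153.2763

€153.28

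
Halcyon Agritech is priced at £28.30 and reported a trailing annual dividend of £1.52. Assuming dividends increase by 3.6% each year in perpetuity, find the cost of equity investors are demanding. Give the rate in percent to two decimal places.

9.16%

Rearranging the constant-growth DDM: r = D₁/P₀ + g.
D₁ = 1.52 × (1 + 0.036) = 1.5747.
r = 1.5747 / 28.30 + 0.036 = 0.05564 + 0.036 = 0.09164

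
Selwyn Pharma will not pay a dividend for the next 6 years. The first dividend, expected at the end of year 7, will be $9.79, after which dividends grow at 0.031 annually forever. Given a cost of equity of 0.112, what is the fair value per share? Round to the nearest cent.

$63.92

Deferred-dividend DDM. At t=6 the remaining stream is a growing perpetuity with first payment D_7 = 9.79.
V_6 = D_7/(r−g) = 9.79/(0.112−0.031) = 120.8642
P₀ = V_6/(1+r)^6 = 120.8642/(1+0.112)^6 = 63.9247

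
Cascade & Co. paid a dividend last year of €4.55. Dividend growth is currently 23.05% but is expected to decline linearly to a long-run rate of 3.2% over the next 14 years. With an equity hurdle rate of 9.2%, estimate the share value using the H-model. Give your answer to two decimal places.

H-model: P₀ = D₀[(1+g_L) + H(g_S−g_L)]/(r−g_L), with H = 14/2 = 7.
P₀ = 4.55 × [(1+0.032) + 7×(0.2305−0.032)] / (0.092−0.032)
   = 4.55 × 2.4215 / 0.06 = 183.6304

€183.63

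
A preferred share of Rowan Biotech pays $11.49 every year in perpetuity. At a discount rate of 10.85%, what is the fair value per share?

Zero-growth DDM (perpetuity): P₀ = D/r = 11.49 / 0.1085 = 105.8986

$105.90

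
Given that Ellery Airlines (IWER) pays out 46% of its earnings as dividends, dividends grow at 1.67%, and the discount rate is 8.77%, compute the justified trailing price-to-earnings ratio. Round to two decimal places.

6.59

Justified trailing P/E = b(1+g)/(r−g) = 0.46×(1+0.0167)/(0.0877−0.0167) = 6.5871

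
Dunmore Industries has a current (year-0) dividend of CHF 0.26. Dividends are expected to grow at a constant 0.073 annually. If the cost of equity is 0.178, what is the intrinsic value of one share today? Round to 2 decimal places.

Gordon growth model: P₀ = D₁/(r − g). D₁ = 0.26 × (1 + 0.073) = 0.2790.
P₀ = 0.2790 / (0.178 − 0.073) = 0.2790 / 0.105 = 2.6570

CHF 2.66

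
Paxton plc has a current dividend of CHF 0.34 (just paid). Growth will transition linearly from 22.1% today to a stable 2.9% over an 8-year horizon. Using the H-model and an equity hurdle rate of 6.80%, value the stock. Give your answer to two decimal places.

CHF 15.67

H-model: P₀ = D₀[(1+g_L) + H(g_S−g_L)]/(r−g_L), with H = 8/2 = 4.
P₀ = 0.34 × [(1+0.029) + 4×(0.221−0.029)] / (0.068−0.029)
   = 0.34 × 1.7970 / 0.039 = 15.6662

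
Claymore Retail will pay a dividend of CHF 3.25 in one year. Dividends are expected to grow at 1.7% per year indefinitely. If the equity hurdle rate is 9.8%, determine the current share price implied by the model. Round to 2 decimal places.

Gordon growth model: P₀ = D₁/(r − g), with D₁ = 3.25 given directly.
P₀ = 3.2500 / (0.098 − 0.017) = 3.2500 / 0.081 = 40.1235

CHF 40.12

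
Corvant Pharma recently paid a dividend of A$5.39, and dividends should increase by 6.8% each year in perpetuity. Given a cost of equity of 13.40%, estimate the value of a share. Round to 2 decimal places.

Gordon growth model: P₀ = D₁/(r − g). D₁ = 5.39 × (1 + 0.068) = 5.7565.
P₀ = 5.7565 / (0.134 − 0.068) = 5.7565 / 0.066 = 87.2200

A$87.22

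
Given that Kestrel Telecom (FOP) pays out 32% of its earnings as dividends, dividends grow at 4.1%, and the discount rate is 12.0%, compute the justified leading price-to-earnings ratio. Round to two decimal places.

Justified leading P/E = b/(r−g) = 0.32/(0.12−0.041) = 4.0506

4.05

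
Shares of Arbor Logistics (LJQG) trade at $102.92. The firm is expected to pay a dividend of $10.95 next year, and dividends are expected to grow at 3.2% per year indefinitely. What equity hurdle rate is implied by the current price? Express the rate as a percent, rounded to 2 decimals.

13.84%

Rearranging the constant-growth DDM: r = D₁/P₀ + g.
r = 10.9500 / 102.92 + 0.032 = 0.10639 + 0.032 = 0.13839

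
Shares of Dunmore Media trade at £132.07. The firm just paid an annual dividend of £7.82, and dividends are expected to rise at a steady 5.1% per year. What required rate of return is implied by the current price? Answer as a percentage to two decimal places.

Rearranging the constant-growth DDM: r = D₁/P₀ + g.
D₁ = 7.82 × (1 + 0.051) = 8.2188.
r = 8.2188 / 132.07 + 0.051 = 0.06223 + 0.051 = 0.11323

11.32%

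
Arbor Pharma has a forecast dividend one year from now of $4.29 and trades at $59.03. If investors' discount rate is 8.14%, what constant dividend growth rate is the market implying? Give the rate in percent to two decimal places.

0.87%

From P₀ = D₁/(r − g), the implied growth is g = r − D₁/P₀.
g = 0.0814 − 4.29/59.03 = 0.0814 − 0.07267 = 0.00873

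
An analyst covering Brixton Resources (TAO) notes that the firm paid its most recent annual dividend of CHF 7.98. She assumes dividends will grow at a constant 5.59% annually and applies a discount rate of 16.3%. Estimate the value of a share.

Gordon growth model: P₀ = D₁/(r − g). D₁ = 7.98 × (1 + 0.0559) = 8.4261.
P₀ = 8.4261 / (0.163 − 0.0559) = 8.4261 / 0.1071 = 78.6749

CHF 78.67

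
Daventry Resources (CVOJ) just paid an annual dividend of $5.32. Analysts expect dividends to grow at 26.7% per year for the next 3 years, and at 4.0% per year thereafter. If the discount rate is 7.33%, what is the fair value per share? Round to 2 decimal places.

$295.76

Two-stage DDM. Project D₁…D_3 at 0.267, terminal growth 0.04, discount at r = 0.0733.
D_1 = 6.7404
D_2 = 8.5401
D_3 = 10.8204
Terminal value at t=3: TV = D_4/(r−g) = 11.2532/(0.0733−0.04) = 337.9330
P₀ = 6.7404/(1+0.0733)^1 + 8.5401/(1+0.0733)^2 + 10.8204/(1+0.0733)^3 + 337.9330/(1+0.0733)^3 = 295.7624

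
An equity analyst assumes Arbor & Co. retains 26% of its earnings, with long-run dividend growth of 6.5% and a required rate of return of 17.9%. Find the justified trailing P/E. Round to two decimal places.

Payout ratio b = 1 − 0.26 = 0.74.
Justified trailing P/E = b(1+g)/(r−g) = 0.74×(1+0.065)/(0.179−0.065) = 6.9132

6.91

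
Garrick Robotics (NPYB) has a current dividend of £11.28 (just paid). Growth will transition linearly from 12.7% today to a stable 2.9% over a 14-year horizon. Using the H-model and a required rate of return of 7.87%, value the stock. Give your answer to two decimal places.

H-model: P₀ = D₀[(1+g_L) + H(g_S−g_L)]/(r−g_L), with H = 14/2 = 7.
P₀ = 11.28 × [(1+0.029) + 7×(0.127−0.029)] / (0.0787−0.029)
   = 11.28 × 1.7150 / 0.0497 = 389.2394

£389.24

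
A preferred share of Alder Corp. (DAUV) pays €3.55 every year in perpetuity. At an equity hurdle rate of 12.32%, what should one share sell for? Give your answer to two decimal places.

Zero-growth DDM (perpetuity): P₀ = D/r = 3.55 / 0.1232 = 28.8149

€28.81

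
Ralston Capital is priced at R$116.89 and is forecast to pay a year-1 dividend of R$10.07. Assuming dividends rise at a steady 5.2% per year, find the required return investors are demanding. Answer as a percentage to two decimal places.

13.81%

Rearranging the constant-growth DDM: r = D₁/P₀ + g.
r = 10.0700 / 116.89 + 0.052 = 0.08615 + 0.052 = 0.13815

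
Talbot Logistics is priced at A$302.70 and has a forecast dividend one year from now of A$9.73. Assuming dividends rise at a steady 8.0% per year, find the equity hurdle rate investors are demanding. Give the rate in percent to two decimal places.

11.21%

Rearranging the constant-growth DDM: r = D₁/P₀ + g.
r = 9.7300 / 302.70 + 0.08 = 0.03214 + 0.08 = 0.11214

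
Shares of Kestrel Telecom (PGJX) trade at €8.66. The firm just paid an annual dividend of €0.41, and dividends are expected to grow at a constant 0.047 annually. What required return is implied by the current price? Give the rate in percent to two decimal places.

9.66%

Rearranging the constant-growth DDM: r = D₁/P₀ + g.
D₁ = 0.41 × (1 + 0.047) = 0.4293.
r = 0.4293 / 8.66 + 0.047 = 0.04957 + 0.047 = 0.09657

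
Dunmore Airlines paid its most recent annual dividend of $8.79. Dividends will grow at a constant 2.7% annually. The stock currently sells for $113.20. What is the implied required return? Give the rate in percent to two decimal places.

10.67%

Rearranging the constant-growth DDM: r = D₁/P₀ + g.
D₁ = 8.79 × (1 + 0.027) = 9.0273.
r = 9.0273 / 113.20 + 0.027 = 0.07975 + 0.027 = 0.10675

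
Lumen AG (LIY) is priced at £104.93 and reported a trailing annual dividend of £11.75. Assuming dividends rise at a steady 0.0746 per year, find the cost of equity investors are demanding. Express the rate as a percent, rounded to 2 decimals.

Rearranging the constant-growth DDM: r = D₁/P₀ + g.
D₁ = 11.75 × (1 + 0.0746) = 12.6265.
r = 12.6265 / 104.93 + 0.0746 = 0.12033 + 0.0746 = 0.19493

19.49%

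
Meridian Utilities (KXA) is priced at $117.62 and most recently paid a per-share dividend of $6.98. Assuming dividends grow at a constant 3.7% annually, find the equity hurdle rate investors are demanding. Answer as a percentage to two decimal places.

Rearranging the constant-growth DDM: r = D₁/P₀ + g.
D₁ = 6.98 × (1 + 0.037) = 7.2383.
r = 7.2383 / 117.62 + 0.037 = 0.06154 + 0.037 = 0.09854

9.85%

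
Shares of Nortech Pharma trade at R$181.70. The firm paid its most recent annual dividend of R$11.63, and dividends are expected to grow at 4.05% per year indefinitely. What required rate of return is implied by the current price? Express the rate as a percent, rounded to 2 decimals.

10.71%

Rearranging the constant-growth DDM: r = D₁/P₀ + g.
D₁ = 11.63 × (1 + 0.0405) = 12.1010.
r = 12.1010 / 181.70 + 0.0405 = 0.06660 + 0.0405 = 0.10710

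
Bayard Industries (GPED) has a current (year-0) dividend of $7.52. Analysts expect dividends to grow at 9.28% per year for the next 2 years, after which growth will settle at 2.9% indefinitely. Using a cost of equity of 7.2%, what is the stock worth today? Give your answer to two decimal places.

$202.49

Two-stage DDM. Project D₁…D_2 at 0.0928, terminal growth 0.029, discount at r = 0.072.
D_1 = 8.2179
D_2 = 8.9805
Terminal value at t=2: TV = D_3/(r−g) = 9.2409/(0.072−0.029) = 214.9048
P₀ = 8.2179/(1+0.072)^1 + 8.9805/(1+0.072)^2 + 214.9048/(1+0.072)^2 = 202.4870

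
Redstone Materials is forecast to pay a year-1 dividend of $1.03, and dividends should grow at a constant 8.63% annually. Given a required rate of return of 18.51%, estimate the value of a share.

Gordon growth model: P₀ = D₁/(r − g), with D₁ = 1.03 given directly.
P₀ = 1.0300 / (0.1851 − 0.0863) = 1.0300 / 0.0988 = 10.4251

$10.43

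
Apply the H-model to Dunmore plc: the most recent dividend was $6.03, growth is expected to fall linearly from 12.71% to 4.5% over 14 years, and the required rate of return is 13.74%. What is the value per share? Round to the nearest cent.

$105.70

H-model: P₀ = D₀[(1+g_L) + H(g_S−g_L)]/(r−g_L), with H = 14/2 = 7.
P₀ = 6.03 × [(1+0.045) + 7×(0.1271−0.045)] / (0.1374−0.045)
   = 6.03 × 1.6197 / 0.0924 = 105.7012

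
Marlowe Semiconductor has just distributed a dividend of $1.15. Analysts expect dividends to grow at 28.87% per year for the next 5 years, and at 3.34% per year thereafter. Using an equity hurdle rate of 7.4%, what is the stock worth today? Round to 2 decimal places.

Two-stage DDM. Project D₁…D_5 at 0.2887, terminal growth 0.0334, discount at r = 0.074.
D_1 = 1.4820
D_2 = 1.9099
D_3 = 2.4612
D_4 = 3.1718
D_5 = 4.0875
Terminal value at t=5: TV = D_6/(r−g) = 4.2240/(0.074−0.0334) = 104.0398
P₀ = 1.4820/(1+0.074)^1 + 1.9099/(1+0.074)^2 + 2.4612/(1+0.074)^3 + 3.1718/(1+0.074)^4 + 4.0875/(1+0.074)^5 + 104.0398/(1+0.074)^5 = 83.0745

$83.07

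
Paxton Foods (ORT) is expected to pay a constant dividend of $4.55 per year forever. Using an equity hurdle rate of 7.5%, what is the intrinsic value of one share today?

Zero-growth DDM (perpetuity): P₀ = D/r = 4.55 / 0.075 = 60.6667

$60.67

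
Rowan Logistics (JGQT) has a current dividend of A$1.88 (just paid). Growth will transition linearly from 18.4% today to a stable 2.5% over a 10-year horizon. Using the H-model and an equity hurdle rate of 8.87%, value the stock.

A$53.71

H-model: P₀ = D₀[(1+g_L) + H(g_S−g_L)]/(r−g_L), with H = 10/2 = 5.
P₀ = 1.88 × [(1+0.025) + 5×(0.184−0.025)] / (0.0887−0.025)
   = 1.88 × 1.8200 / 0.0637 = 53.7143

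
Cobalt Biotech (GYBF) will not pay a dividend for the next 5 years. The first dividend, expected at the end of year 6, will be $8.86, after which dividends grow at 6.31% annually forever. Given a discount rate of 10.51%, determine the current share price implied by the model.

$127.99

Deferred-dividend DDM. At t=5 the remaining stream is a growing perpetuity with first payment D_6 = 8.86.
V_5 = D_6/(r−g) = 8.86/(0.1051−0.0631) = 210.9524
P₀ = V_5/(1+r)^5 = 210.9524/(1+0.1051)^5 = 127.9901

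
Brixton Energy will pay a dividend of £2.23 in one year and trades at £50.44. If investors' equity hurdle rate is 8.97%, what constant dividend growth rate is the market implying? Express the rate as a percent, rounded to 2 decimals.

From P₀ = D₁/(r − g), the implied growth is g = r − D₁/P₀.
g = 0.0897 − 2.23/50.44 = 0.0897 − 0.04421 = 0.04549

4.55%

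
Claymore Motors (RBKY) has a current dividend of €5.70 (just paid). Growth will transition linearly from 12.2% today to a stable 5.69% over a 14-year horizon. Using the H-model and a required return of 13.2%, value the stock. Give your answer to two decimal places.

H-model: P₀ = D₀[(1+g_L) + H(g_S−g_L)]/(r−g_L), with H = 14/2 = 7.
P₀ = 5.70 × [(1+0.0569) + 7×(0.122−0.0569)] / (0.132−0.0569)
   = 5.70 × 1.5126 / 0.0751 = 114.8045

€114.80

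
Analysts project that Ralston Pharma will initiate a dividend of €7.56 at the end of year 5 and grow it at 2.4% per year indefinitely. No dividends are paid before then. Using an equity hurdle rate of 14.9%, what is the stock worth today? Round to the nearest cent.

Deferred-dividend DDM. At t=4 the remaining stream is a growing perpetuity with first payment D_5 = 7.56.
V_4 = D_5/(r−g) = 7.56/(0.149−0.024) = 60.4800
P₀ = V_4/(1+r)^4 = 60.4800/(1+0.149)^4 = 34.7002

€34.70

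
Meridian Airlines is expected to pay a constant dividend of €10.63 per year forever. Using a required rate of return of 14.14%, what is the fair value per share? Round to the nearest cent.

Zero-growth DDM (perpetuity): P₀ = D/r = 10.63 / 0.1414 = 75.1768

€75.18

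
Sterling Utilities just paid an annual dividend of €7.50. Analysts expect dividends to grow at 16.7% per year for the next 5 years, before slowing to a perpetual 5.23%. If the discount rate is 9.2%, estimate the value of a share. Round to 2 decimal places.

Two-stage DDM. Project D₁…D_5 at 0.167, terminal growth 0.0523, discount at r = 0.092.
D_1 = 8.7525
D_2 = 10.2142
D_3 = 11.9199
D_4 = 13.9106
D_5 = 16.2336
Terminal value at t=5: TV = D_6/(r−g) = 17.0826/(0.092−0.0523) = 430.2933
P₀ = 8.7525/(1+0.092)^1 + 10.2142/(1+0.092)^2 + 11.9199/(1+0.092)^3 + 13.9106/(1+0.092)^4 + 16.2336/(1+0.092)^5 + 430.2933/(1+0.092)^5 = 323.0812

€323.08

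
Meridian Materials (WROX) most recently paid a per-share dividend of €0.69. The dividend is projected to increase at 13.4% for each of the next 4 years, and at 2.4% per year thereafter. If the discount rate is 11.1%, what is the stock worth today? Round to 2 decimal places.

Two-stage DDM. Project D₁…D_4 at 0.134, terminal growth 0.024, discount at r = 0.111.
D_1 = 0.7825
D_2 = 0.8873
D_3 = 1.0062
D_4 = 1.1410
Terminal value at t=4: TV = D_5/(r−g) = 1.1684/(0.111−0.024) = 13.4302
P₀ = 0.7825/(1+0.111)^1 + 0.8873/(1+0.111)^2 + 1.0062/(1+0.111)^3 + 1.1410/(1+0.111)^4 + 13.4302/(1+0.111)^4 = 11.7209

€11.72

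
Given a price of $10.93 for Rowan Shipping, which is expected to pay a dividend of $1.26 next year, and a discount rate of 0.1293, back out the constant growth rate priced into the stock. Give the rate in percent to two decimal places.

From P₀ = D₁/(r − g), the implied growth is g = r − D₁/P₀.
g = 0.1293 − 1.26/10.93 = 0.1293 − 0.11528 = 0.01402

1.40%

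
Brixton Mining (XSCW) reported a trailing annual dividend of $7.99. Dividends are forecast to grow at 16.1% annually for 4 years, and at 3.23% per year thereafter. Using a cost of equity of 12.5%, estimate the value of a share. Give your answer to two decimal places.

Two-stage DDM. Project D₁…D_4 at 0.161, terminal growth 0.0323, discount at r = 0.125.
D_1 = 9.2764
D_2 = 10.7699
D_3 = 12.5038
D_4 = 14.5170
Terminal value at t=4: TV = D_5/(r−g) = 14.9859/(0.125−0.0323) = 161.6597
P₀ = 9.2764/(1+0.125)^1 + 10.7699/(1+0.125)^2 + 12.5038/(1+0.125)^3 + 14.5170/(1+0.125)^4 + 161.6597/(1+0.125)^4 = 135.5233

$135.52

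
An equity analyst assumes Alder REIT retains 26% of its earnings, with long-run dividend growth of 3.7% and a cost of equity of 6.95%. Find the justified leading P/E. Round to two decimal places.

Payout ratio b = 1 − 0.26 = 0.74.
Justified leading P/E = b/(r−g) = 0.74/(0.0695−0.037) = 22.7692

22.77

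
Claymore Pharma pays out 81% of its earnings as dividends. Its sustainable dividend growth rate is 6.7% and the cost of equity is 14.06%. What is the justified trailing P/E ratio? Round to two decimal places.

11.74

Justified trailing P/E = b(1+g)/(r−g) = 0.81×(1+0.067)/(0.1406−0.067) = 11.7428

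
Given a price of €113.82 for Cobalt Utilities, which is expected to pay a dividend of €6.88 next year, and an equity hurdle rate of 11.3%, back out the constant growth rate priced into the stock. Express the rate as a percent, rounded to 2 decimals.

5.26%

From P₀ = D₁/(r − g), the implied growth is g = r − D₁/P₀.
g = 0.113 − 6.88/113.82 = 0.113 − 0.06045 = 0.05255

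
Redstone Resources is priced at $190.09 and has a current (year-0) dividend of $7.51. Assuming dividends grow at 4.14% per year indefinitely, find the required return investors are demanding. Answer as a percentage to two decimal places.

8.25%

Rearranging the constant-growth DDM: r = D₁/P₀ + g.
D₁ = 7.51 × (1 + 0.0414) = 7.8209.
r = 7.8209 / 190.09 + 0.0414 = 0.04114 + 0.0414 = 0.08254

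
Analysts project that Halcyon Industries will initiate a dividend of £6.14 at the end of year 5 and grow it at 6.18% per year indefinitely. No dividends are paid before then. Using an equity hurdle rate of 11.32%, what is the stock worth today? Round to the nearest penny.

Deferred-dividend DDM. At t=4 the remaining stream is a growing perpetuity with first payment D_5 = 6.14.
V_4 = D_5/(r−g) = 6.14/(0.1132−0.0618) = 119.4553
P₀ = V_4/(1+r)^4 = 119.4553/(1+0.1132)^4 = 77.7880

£77.79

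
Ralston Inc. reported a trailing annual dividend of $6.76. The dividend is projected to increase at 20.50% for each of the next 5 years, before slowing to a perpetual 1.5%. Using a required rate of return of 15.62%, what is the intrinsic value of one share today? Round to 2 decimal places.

Two-stage DDM. Project D₁…D_5 at 0.205, terminal growth 0.015, discount at r = 0.1562.
D_1 = 8.1458
D_2 = 9.8157
D_3 = 11.8279
D_4 = 14.2526
D_5 = 17.1744
Terminal value at t=5: TV = D_6/(r−g) = 17.4320/(0.1562−0.015) = 123.4563
P₀ = 8.1458/(1+0.1562)^1 + 9.8157/(1+0.1562)^2 + 11.8279/(1+0.1562)^3 + 14.2526/(1+0.1562)^4 + 17.1744/(1+0.1562)^5 + 123.4563/(1+0.1562)^5 = 98.0799

$98.08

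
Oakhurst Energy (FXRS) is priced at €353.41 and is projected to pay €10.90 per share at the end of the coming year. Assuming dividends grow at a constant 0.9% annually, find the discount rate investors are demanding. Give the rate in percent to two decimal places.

Rearranging the constant-growth DDM: r = D₁/P₀ + g.
r = 10.9000 / 353.41 + 0.009 = 0.03084 + 0.009 = 0.03984

3.98%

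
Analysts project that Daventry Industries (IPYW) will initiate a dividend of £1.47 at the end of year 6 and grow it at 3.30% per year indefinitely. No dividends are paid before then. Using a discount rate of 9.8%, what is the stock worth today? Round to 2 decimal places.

Deferred-dividend DDM. At t=5 the remaining stream is a growing perpetuity with first payment D_6 = 1.47.
V_5 = D_6/(r−g) = 1.47/(0.098−0.033) = 22.6154
P₀ = V_5/(1+r)^5 = 22.6154/(1+0.098)^5 = 14.1707

£14.17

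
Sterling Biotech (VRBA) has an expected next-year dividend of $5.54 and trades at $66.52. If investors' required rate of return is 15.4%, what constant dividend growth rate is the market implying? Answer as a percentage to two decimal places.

7.07%

From P₀ = D₁/(r − g), the implied growth is g = r − D₁/P₀.
g = 0.154 − 5.54/66.52 = 0.154 − 0.08328 = 0.07072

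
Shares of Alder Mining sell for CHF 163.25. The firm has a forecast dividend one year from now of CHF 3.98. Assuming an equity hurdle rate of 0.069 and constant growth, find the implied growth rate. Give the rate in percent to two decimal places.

4.46%

From P₀ = D₁/(r − g), the implied growth is g = r − D₁/P₀.
g = 0.069 − 3.98/163.25 = 0.069 − 0.02438 = 0.04462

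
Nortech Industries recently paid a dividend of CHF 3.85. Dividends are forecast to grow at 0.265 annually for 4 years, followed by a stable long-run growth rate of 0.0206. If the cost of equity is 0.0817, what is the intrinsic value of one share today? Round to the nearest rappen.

Two-stage DDM. Project D₁…D_4 at 0.265, terminal growth 0.0206, discount at r = 0.0817.
D_1 = 4.8703
D_2 = 6.1609
D_3 = 7.7935
D_4 = 9.8588
Terminal value at t=4: TV = D_5/(r−g) = 10.0619/(0.0817−0.0206) = 164.6786
P₀ = 4.8703/(1+0.0817)^1 + 6.1609/(1+0.0817)^2 + 7.7935/(1+0.0817)^3 + 9.8588/(1+0.0817)^4 + 164.6786/(1+0.0817)^4 = 143.4110

CHF 143.41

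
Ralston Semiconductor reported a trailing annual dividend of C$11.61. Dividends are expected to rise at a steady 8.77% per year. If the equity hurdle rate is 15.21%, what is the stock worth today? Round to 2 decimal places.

C$196.09

Gordon growth model: P₀ = D₁/(r − g). D₁ = 11.61 × (1 + 0.0877) = 12.6282.
P₀ = 12.6282 / (0.1521 − 0.0877) = 12.6282 / 0.0644 = 196.0900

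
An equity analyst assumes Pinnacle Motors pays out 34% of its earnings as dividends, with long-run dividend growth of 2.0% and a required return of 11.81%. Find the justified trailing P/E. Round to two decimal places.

3.54

Justified trailing P/E = b(1+g)/(r−g) = 0.34×(1+0.02)/(0.1181−0.02) = 3.5352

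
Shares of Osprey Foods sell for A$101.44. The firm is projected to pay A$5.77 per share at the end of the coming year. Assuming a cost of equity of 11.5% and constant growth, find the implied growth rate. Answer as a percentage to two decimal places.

5.81%

From P₀ = D₁/(r − g), the implied growth is g = r − D₁/P₀.
g = 0.115 − 5.77/101.44 = 0.115 − 0.05688 = 0.05812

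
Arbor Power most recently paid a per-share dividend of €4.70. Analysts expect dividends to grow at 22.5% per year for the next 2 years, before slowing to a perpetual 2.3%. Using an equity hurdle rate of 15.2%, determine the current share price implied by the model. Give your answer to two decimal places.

€52.46

Two-stage DDM. Project D₁…D_2 at 0.225, terminal growth 0.023, discount at r = 0.152.
D_1 = 5.7575
D_2 = 7.0529
Terminal value at t=2: TV = D_3/(r−g) = 7.2152/(0.152−0.023) = 55.9314
P₀ = 5.7575/(1+0.152)^1 + 7.0529/(1+0.152)^2 + 55.9314/(1+0.152)^2 = 52.4578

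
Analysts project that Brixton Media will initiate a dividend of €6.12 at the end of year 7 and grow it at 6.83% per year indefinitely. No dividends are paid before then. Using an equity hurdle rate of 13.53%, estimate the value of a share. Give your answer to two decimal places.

€42.66

Deferred-dividend DDM. At t=6 the remaining stream is a growing perpetuity with first payment D_7 = 6.12.
V_6 = D_7/(r−g) = 6.12/(0.1353−0.0683) = 91.3433
P₀ = V_6/(1+r)^6 = 91.3433/(1+0.1353)^6 = 42.6592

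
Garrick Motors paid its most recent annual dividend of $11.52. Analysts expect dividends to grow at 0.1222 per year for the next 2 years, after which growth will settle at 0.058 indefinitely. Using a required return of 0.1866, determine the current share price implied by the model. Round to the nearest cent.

$105.97

Two-stage DDM. Project D₁…D_2 at 0.1222, terminal growth 0.058, discount at r = 0.1866.
D_1 = 12.9277
D_2 = 14.5075
Terminal value at t=2: TV = D_3/(r−g) = 15.3490/(0.1866−0.058) = 119.3542
P₀ = 12.9277/(1+0.1866)^1 + 14.5075/(1+0.1866)^2 + 119.3542/(1+0.1866)^2 = 105.9657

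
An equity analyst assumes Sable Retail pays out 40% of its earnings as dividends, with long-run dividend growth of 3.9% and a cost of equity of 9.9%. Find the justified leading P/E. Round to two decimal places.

Justified leading P/E = b/(r−g) = 0.40/(0.099−0.039) = 6.6667

6.67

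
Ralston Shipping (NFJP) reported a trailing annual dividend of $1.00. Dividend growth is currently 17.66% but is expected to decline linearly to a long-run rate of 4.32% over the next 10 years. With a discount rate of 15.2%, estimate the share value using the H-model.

$15.72

H-model: P₀ = D₀[(1+g_L) + H(g_S−g_L)]/(r−g_L), with H = 10/2 = 5.
P₀ = 1.00 × [(1+0.0432) + 5×(0.1766−0.0432)] / (0.152−0.0432)
   = 1.00 × 1.7102 / 0.1088 = 15.7188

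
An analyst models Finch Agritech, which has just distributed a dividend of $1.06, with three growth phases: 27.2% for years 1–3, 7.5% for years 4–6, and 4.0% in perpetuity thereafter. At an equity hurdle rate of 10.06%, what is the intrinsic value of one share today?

$35.13

Three-stage DDM. Project D₁…D_6; terminal Gordon value at t=6 with g = 0.04; discount at r = 0.1006.
D_1 = 1.3483
D_2 = 1.7151
D_3 = 2.1816
D_4 = 2.3452
D_5 = 2.5211
D_6 = 2.7101
TV_6 = 2.8186/(0.1006−0.04) = 46.5107
P₀ = Σ Dₜ/(1+r)ᵗ + TV_6/(1+r)^6 = 35.1299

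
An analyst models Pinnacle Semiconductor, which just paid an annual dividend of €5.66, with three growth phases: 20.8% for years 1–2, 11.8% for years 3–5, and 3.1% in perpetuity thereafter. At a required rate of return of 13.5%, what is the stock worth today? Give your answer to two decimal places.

Three-stage DDM. Project D₁…D_5; terminal Gordon value at t=5 with g = 0.031; discount at r = 0.135.
D_1 = 6.8373
D_2 = 8.2594
D_3 = 9.2340
D_4 = 10.3237
D_5 = 11.5419
TV_5 = 11.8997/(0.135−0.031) = 114.4198
P₀ = Σ Dₜ/(1+r)ᵗ + TV_5/(1+r)^5 = 91.8461

€91.85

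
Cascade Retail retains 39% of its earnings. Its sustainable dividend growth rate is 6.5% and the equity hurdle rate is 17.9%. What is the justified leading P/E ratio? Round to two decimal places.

Payout ratio b = 1 − 0.39 = 0.61.
Justified leading P/E = b/(r−g) = 0.61/(0.179−0.065) = 5.3509

5.35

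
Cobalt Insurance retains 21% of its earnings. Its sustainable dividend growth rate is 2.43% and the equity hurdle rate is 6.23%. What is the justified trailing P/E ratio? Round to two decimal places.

Payout ratio b = 1 − 0.21 = 0.79.
Justified trailing P/E = b(1+g)/(r−g) = 0.79×(1+0.0243)/(0.0623−0.0243) = 21.2947

21.29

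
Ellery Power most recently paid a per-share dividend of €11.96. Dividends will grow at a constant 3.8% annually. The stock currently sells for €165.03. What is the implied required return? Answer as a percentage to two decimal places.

11.32%

Rearranging the constant-growth DDM: r = D₁/P₀ + g.
D₁ = 11.96 × (1 + 0.038) = 12.4145.
r = 12.4145 / 165.03 + 0.038 = 0.07523 + 0.038 = 0.11323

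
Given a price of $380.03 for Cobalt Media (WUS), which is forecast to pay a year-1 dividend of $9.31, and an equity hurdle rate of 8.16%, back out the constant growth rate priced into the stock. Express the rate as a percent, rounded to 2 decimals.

5.71%

From P₀ = D₁/(r − g), the implied growth is g = r − D₁/P₀.
g = 0.0816 − 9.31/380.03 = 0.0816 − 0.02450 = 0.05710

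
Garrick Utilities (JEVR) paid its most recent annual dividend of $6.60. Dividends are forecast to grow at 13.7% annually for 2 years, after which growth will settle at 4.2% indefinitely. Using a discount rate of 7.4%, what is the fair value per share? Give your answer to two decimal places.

$255.25

Two-stage DDM. Project D₁…D_2 at 0.137, terminal growth 0.042, discount at r = 0.074.
D_1 = 7.5042
D_2 = 8.5323
Terminal value at t=2: TV = D_3/(r−g) = 8.8906/(0.074−0.042) = 277.8322
P₀ = 7.5042/(1+0.074)^1 + 8.5323/(1+0.074)^2 + 277.8322/(1+0.074)^2 = 255.2494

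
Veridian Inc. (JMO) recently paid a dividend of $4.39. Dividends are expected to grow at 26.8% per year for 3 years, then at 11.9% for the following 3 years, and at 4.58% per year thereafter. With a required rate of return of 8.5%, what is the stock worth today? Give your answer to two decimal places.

Three-stage DDM. Project D₁…D_6; terminal Gordon value at t=6 with g = 0.0458; discount at r = 0.085.
D_1 = 5.5665
D_2 = 7.0583
D_3 = 8.9500
D_4 = 10.0150
D_5 = 11.2068
D_6 = 12.5404
TV_6 = 13.1148/(0.085−0.0458) = 334.5608
P₀ = Σ Dₜ/(1+r)ᵗ + TV_6/(1+r)^6 = 245.5669

$245.57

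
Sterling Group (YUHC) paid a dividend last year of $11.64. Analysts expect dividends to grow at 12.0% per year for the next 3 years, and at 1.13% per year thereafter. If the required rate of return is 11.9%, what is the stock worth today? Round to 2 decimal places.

Two-stage DDM. Project D₁…D_3 at 0.12, terminal growth 0.0113, discount at r = 0.119.
D_1 = 13.0368
D_2 = 14.6012
D_3 = 16.3534
Terminal value at t=3: TV = D_4/(r−g) = 16.5382/(0.119−0.0113) = 153.5576
P₀ = 13.0368/(1+0.119)^1 + 14.6012/(1+0.119)^2 + 16.3534/(1+0.119)^3 + 153.5576/(1+0.119)^3 = 144.5750

$144.58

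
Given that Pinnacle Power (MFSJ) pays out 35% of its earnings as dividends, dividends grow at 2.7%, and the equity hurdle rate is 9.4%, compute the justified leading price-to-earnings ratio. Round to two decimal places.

Justified leading P/E = b/(r−g) = 0.35/(0.094−0.027) = 5.2239

5.22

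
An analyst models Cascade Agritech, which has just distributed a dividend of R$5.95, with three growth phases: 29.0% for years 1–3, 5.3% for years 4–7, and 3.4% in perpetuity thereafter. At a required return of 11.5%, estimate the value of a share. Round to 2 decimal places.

R$149.64

Three-stage DDM. Project D₁…D_7; terminal Gordon value at t=7 with g = 0.034; discount at r = 0.115.
D_1 = 7.6755
D_2 = 9.9014
D_3 = 12.7728
D_4 = 13.4498
D_5 = 14.1626
D_6 = 14.9132
D_7 = 15.7036
TV_7 = 16.2375/(0.115−0.034) = 200.4634
P₀ = Σ Dₜ/(1+r)ᵗ + TV_7/(1+r)^7 = 149.6375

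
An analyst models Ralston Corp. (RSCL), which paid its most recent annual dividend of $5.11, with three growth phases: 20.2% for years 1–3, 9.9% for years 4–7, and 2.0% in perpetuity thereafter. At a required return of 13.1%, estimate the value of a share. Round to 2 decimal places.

$90.44

Three-stage DDM. Project D₁…D_7; terminal Gordon value at t=7 with g = 0.02; discount at r = 0.131.
D_1 = 6.1422
D_2 = 7.3829
D_3 = 8.8743
D_4 = 9.7529
D_5 = 10.7184
D_6 = 11.7795
D_7 = 12.9457
TV_7 = 13.2046/(0.131−0.02) = 118.9604
P₀ = Σ Dₜ/(1+r)ᵗ + TV_7/(1+r)^7 = 90.4388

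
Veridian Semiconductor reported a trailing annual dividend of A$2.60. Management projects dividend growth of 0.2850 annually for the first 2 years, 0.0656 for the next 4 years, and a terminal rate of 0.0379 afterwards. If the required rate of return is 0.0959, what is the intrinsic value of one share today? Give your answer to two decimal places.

A$77.14

Three-stage DDM. Project D₁…D_6; terminal Gordon value at t=6 with g = 0.0379; discount at r = 0.0959.
D_1 = 3.3410
D_2 = 4.2932
D_3 = 4.5748
D_4 = 4.8749
D_5 = 5.1947
D_6 = 5.5355
TV_6 = 5.7453/(0.0959−0.0379) = 99.0567
P₀ = Σ Dₜ/(1+r)ᵗ + TV_6/(1+r)^6 = 77.1425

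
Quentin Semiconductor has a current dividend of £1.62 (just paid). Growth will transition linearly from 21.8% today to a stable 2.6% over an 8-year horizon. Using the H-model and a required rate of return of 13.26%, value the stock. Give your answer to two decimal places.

H-model: P₀ = D₀[(1+g_L) + H(g_S−g_L)]/(r−g_L), with H = 8/2 = 4.
P₀ = 1.62 × [(1+0.026) + 4×(0.218−0.026)] / (0.1326−0.026)
   = 1.62 × 1.7940 / 0.1066 = 27.2634

£27.26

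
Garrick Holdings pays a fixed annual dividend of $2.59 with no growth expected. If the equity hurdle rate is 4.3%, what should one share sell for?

Zero-growth DDM (perpetuity): P₀ = D/r = 2.59 / 0.043 = 60.2326

$60.23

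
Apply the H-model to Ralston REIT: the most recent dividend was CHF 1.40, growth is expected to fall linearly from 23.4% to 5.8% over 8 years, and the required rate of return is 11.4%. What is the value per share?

CHF 44.05

H-model: P₀ = D₀[(1+g_L) + H(g_S−g_L)]/(r−g_L), with H = 8/2 = 4.
P₀ = 1.40 × [(1+0.058) + 4×(0.234−0.058)] / (0.114−0.058)
   = 1.40 × 1.7620 / 0.056 = 44.0500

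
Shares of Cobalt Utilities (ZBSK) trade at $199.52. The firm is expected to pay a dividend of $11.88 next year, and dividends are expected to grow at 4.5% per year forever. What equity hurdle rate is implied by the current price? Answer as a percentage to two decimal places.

10.45%

Rearranging the constant-growth DDM: r = D₁/P₀ + g.
r = 11.8800 / 199.52 + 0.045 = 0.05954 + 0.045 = 0.10454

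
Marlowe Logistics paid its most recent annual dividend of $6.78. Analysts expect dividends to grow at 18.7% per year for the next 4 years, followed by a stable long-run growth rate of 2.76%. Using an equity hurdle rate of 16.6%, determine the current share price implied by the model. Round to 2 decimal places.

Two-stage DDM. Project D₁…D_4 at 0.187, terminal growth 0.0276, discount at r = 0.166.
D_1 = 8.0479
D_2 = 9.5528
D_3 = 11.3392
D_4 = 13.4596
Terminal value at t=4: TV = D_5/(r−g) = 13.8311/(0.166−0.0276) = 99.9357
P₀ = 8.0479/(1+0.166)^1 + 9.5528/(1+0.166)^2 + 11.3392/(1+0.166)^3 + 13.4596/(1+0.166)^4 + 99.9357/(1+0.166)^4 = 82.4296

$82.43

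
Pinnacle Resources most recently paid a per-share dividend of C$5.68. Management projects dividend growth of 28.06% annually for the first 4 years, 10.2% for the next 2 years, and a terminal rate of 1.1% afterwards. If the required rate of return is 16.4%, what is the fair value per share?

Three-stage DDM. Project D₁…D_6; terminal Gordon value at t=6 with g = 0.011; discount at r = 0.164.
D_1 = 7.2738
D_2 = 9.3148
D_3 = 11.9286
D_4 = 15.2757
D_5 = 16.8339
D_6 = 18.5509
TV_6 = 18.7550/(0.164−0.011) = 122.5816
P₀ = Σ Dₜ/(1+r)ᵗ + TV_6/(1+r)^6 = 93.6295

C$93.63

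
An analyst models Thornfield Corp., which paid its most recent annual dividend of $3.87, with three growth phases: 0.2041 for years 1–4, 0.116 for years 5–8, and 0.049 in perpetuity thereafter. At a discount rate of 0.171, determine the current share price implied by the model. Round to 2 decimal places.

$62.66

Three-stage DDM. Project D₁…D_8; terminal Gordon value at t=8 with g = 0.049; discount at r = 0.171.
D_1 = 4.6599
D_2 = 5.6109
D_3 = 6.7561
D_4 = 8.1351
D_5 = 9.0787
D_6 = 10.1319
D_7 = 11.3072
D_8 = 12.6188
TV_8 = 13.2371/(0.171−0.049) = 108.5010
P₀ = Σ Dₜ/(1+r)ᵗ + TV_8/(1+r)^8 = 62.6610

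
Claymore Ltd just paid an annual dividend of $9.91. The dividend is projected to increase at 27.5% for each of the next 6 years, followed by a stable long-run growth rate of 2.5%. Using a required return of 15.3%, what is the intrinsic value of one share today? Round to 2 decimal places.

$230.90

Two-stage DDM. Project D₁…D_6 at 0.275, terminal growth 0.025, discount at r = 0.153.
D_1 = 12.6352
D_2 = 16.1099
D_3 = 20.5402
D_4 = 26.1887
D_5 = 33.3906
D_6 = 42.5730
Terminal value at t=6: TV = D_7/(r−g) = 43.6374/(0.153−0.025) = 340.9170
P₀ = 12.6352/(1+0.153)^1 + 16.1099/(1+0.153)^2 + 20.5402/(1+0.153)^3 + 26.1887/(1+0.153)^4 + 33.3906/(1+0.153)^5 + 42.5730/(1+0.153)^6 + 340.9170/(1+0.153)^6 = 230.9034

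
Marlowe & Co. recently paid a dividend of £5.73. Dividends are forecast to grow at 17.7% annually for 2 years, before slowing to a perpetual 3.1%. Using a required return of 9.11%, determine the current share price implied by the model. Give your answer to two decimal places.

£127.23

Two-stage DDM. Project D₁…D_2 at 0.177, terminal growth 0.031, discount at r = 0.0911.
D_1 = 6.7442
D_2 = 7.9379
Terminal value at t=2: TV = D_3/(r−g) = 8.1840/(0.0911−0.031) = 136.1732
P₀ = 6.7442/(1+0.0911)^1 + 7.9379/(1+0.0911)^2 + 136.1732/(1+0.0911)^2 = 127.2321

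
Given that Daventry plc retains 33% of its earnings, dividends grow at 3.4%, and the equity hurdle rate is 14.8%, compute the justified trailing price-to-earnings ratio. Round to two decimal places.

Payout ratio b = 1 − 0.33 = 0.67.
Justified trailing P/E = b(1+g)/(r−g) = 0.67×(1+0.034)/(0.148−0.034) = 6.0770

6.08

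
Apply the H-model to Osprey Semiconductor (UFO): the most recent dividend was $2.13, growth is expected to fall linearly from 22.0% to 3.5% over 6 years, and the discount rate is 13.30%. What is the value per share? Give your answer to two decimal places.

H-model: P₀ = D₀[(1+g_L) + H(g_S−g_L)]/(r−g_L), with H = 6/2 = 3.
P₀ = 2.13 × [(1+0.035) + 3×(0.22−0.035)] / (0.133−0.035)
   = 2.13 × 1.5900 / 0.098 = 34.5582

$34.56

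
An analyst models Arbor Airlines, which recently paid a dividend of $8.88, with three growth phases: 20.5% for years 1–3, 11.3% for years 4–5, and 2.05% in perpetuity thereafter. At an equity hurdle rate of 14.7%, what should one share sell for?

Three-stage DDM. Project D₁…D_5; terminal Gordon value at t=5 with g = 0.0205; discount at r = 0.147.
D_1 = 10.7004
D_2 = 12.8940
D_3 = 15.5372
D_4 = 17.2930
D_5 = 19.2471
TV_5 = 19.6416/(0.147−0.0205) = 155.2698
P₀ = Σ Dₜ/(1+r)ᵗ + TV_5/(1+r)^5 = 127.3237

$127.32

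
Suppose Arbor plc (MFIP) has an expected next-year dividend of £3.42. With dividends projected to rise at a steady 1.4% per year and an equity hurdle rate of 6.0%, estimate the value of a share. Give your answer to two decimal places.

Gordon growth model: P₀ = D₁/(r − g), with D₁ = 3.42 given directly.
P₀ = 3.4200 / (0.06 − 0.014) = 3.4200 / 0.046 = 74.3478

£74.35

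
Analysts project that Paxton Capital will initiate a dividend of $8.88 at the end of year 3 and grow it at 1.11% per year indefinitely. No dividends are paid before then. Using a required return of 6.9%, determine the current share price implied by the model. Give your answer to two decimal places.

$134.21

Deferred-dividend DDM. At t=2 the remaining stream is a growing perpetuity with first payment D_3 = 8.88.
V_2 = D_3/(r−g) = 8.88/(0.069−0.0111) = 153.3679
P₀ = V_2/(1+r)^2 = 153.3679/(1+0.069)^2 = 134.2082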